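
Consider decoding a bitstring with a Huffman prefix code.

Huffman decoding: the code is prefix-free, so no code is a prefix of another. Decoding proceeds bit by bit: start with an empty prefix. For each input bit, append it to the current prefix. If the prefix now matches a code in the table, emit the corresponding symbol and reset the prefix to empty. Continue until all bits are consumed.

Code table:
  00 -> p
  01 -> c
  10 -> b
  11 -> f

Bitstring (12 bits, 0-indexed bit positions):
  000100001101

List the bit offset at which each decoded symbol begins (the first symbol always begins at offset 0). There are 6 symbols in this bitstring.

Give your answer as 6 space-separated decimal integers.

Bit 0: prefix='0' (no match yet)
Bit 1: prefix='00' -> emit 'p', reset
Bit 2: prefix='0' (no match yet)
Bit 3: prefix='01' -> emit 'c', reset
Bit 4: prefix='0' (no match yet)
Bit 5: prefix='00' -> emit 'p', reset
Bit 6: prefix='0' (no match yet)
Bit 7: prefix='00' -> emit 'p', reset
Bit 8: prefix='1' (no match yet)
Bit 9: prefix='11' -> emit 'f', reset
Bit 10: prefix='0' (no match yet)
Bit 11: prefix='01' -> emit 'c', reset

Answer: 0 2 4 6 8 10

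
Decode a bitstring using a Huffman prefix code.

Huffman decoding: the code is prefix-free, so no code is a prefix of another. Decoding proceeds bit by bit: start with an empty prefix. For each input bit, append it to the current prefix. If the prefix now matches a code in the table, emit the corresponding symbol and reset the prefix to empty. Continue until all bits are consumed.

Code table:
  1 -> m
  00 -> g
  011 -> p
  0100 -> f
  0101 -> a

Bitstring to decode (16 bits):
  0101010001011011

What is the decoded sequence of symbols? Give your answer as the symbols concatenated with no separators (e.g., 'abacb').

Answer: afamp

Derivation:
Bit 0: prefix='0' (no match yet)
Bit 1: prefix='01' (no match yet)
Bit 2: prefix='010' (no match yet)
Bit 3: prefix='0101' -> emit 'a', reset
Bit 4: prefix='0' (no match yet)
Bit 5: prefix='01' (no match yet)
Bit 6: prefix='010' (no match yet)
Bit 7: prefix='0100' -> emit 'f', reset
Bit 8: prefix='0' (no match yet)
Bit 9: prefix='01' (no match yet)
Bit 10: prefix='010' (no match yet)
Bit 11: prefix='0101' -> emit 'a', reset
Bit 12: prefix='1' -> emit 'm', reset
Bit 13: prefix='0' (no match yet)
Bit 14: prefix='01' (no match yet)
Bit 15: prefix='011' -> emit 'p', reset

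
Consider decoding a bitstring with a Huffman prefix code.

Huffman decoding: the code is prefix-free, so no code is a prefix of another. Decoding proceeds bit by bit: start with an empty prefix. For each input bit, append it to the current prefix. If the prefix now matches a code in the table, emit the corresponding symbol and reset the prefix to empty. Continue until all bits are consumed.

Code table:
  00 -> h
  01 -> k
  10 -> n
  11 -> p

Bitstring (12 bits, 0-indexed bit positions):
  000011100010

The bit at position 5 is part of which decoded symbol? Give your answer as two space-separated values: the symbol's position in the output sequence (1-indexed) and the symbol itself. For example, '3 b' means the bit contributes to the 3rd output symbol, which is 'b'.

Bit 0: prefix='0' (no match yet)
Bit 1: prefix='00' -> emit 'h', reset
Bit 2: prefix='0' (no match yet)
Bit 3: prefix='00' -> emit 'h', reset
Bit 4: prefix='1' (no match yet)
Bit 5: prefix='11' -> emit 'p', reset
Bit 6: prefix='1' (no match yet)
Bit 7: prefix='10' -> emit 'n', reset
Bit 8: prefix='0' (no match yet)
Bit 9: prefix='00' -> emit 'h', reset

Answer: 3 p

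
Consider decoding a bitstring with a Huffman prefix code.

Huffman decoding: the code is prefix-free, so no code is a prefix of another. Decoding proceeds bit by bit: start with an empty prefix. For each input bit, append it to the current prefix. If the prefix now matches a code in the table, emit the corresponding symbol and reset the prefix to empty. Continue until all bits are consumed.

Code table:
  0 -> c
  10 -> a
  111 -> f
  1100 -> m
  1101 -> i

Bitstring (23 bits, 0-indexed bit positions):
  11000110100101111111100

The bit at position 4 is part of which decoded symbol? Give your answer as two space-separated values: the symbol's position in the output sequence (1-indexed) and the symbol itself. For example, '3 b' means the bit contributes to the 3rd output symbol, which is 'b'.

Bit 0: prefix='1' (no match yet)
Bit 1: prefix='11' (no match yet)
Bit 2: prefix='110' (no match yet)
Bit 3: prefix='1100' -> emit 'm', reset
Bit 4: prefix='0' -> emit 'c', reset
Bit 5: prefix='1' (no match yet)
Bit 6: prefix='11' (no match yet)
Bit 7: prefix='110' (no match yet)
Bit 8: prefix='1101' -> emit 'i', reset

Answer: 2 c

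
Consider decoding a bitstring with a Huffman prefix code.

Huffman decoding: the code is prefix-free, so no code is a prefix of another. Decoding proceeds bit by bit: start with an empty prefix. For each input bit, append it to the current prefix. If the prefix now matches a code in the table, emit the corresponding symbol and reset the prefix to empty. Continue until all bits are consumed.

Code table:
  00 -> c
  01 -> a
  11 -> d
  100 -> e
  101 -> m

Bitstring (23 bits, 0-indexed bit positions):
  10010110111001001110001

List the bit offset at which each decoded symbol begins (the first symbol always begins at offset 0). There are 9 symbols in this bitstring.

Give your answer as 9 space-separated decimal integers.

Bit 0: prefix='1' (no match yet)
Bit 1: prefix='10' (no match yet)
Bit 2: prefix='100' -> emit 'e', reset
Bit 3: prefix='1' (no match yet)
Bit 4: prefix='10' (no match yet)
Bit 5: prefix='101' -> emit 'm', reset
Bit 6: prefix='1' (no match yet)
Bit 7: prefix='10' (no match yet)
Bit 8: prefix='101' -> emit 'm', reset
Bit 9: prefix='1' (no match yet)
Bit 10: prefix='11' -> emit 'd', reset
Bit 11: prefix='0' (no match yet)
Bit 12: prefix='00' -> emit 'c', reset
Bit 13: prefix='1' (no match yet)
Bit 14: prefix='10' (no match yet)
Bit 15: prefix='100' -> emit 'e', reset
Bit 16: prefix='1' (no match yet)
Bit 17: prefix='11' -> emit 'd', reset
Bit 18: prefix='1' (no match yet)
Bit 19: prefix='10' (no match yet)
Bit 20: prefix='100' -> emit 'e', reset
Bit 21: prefix='0' (no match yet)
Bit 22: prefix='01' -> emit 'a', reset

Answer: 0 3 6 9 11 13 16 18 21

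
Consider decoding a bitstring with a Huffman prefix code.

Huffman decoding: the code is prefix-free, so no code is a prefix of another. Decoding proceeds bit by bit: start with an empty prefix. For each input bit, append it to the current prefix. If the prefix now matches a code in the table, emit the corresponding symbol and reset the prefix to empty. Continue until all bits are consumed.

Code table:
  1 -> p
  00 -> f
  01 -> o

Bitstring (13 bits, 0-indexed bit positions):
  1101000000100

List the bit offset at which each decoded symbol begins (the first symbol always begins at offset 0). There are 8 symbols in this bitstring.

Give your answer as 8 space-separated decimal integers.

Bit 0: prefix='1' -> emit 'p', reset
Bit 1: prefix='1' -> emit 'p', reset
Bit 2: prefix='0' (no match yet)
Bit 3: prefix='01' -> emit 'o', reset
Bit 4: prefix='0' (no match yet)
Bit 5: prefix='00' -> emit 'f', reset
Bit 6: prefix='0' (no match yet)
Bit 7: prefix='00' -> emit 'f', reset
Bit 8: prefix='0' (no match yet)
Bit 9: prefix='00' -> emit 'f', reset
Bit 10: prefix='1' -> emit 'p', reset
Bit 11: prefix='0' (no match yet)
Bit 12: prefix='00' -> emit 'f', reset

Answer: 0 1 2 4 6 8 10 11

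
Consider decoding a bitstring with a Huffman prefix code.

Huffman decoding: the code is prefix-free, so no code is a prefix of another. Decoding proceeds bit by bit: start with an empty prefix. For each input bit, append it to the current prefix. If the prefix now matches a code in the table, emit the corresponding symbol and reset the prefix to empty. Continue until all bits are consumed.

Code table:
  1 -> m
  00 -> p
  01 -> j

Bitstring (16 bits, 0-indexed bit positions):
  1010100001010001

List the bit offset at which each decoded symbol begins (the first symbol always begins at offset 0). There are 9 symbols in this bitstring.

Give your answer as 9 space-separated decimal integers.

Bit 0: prefix='1' -> emit 'm', reset
Bit 1: prefix='0' (no match yet)
Bit 2: prefix='01' -> emit 'j', reset
Bit 3: prefix='0' (no match yet)
Bit 4: prefix='01' -> emit 'j', reset
Bit 5: prefix='0' (no match yet)
Bit 6: prefix='00' -> emit 'p', reset
Bit 7: prefix='0' (no match yet)
Bit 8: prefix='00' -> emit 'p', reset
Bit 9: prefix='1' -> emit 'm', reset
Bit 10: prefix='0' (no match yet)
Bit 11: prefix='01' -> emit 'j', reset
Bit 12: prefix='0' (no match yet)
Bit 13: prefix='00' -> emit 'p', reset
Bit 14: prefix='0' (no match yet)
Bit 15: prefix='01' -> emit 'j', reset

Answer: 0 1 3 5 7 9 10 12 14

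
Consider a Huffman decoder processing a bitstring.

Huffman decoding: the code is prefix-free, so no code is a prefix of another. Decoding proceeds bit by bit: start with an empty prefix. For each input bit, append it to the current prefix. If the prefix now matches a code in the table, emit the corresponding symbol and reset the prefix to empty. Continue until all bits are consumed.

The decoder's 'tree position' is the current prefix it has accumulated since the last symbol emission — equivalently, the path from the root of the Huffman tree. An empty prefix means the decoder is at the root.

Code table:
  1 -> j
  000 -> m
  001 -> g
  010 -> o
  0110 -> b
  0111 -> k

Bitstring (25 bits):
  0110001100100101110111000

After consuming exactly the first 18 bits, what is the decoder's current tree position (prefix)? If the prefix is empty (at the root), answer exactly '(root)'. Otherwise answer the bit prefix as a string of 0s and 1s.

Answer: (root)

Derivation:
Bit 0: prefix='0' (no match yet)
Bit 1: prefix='01' (no match yet)
Bit 2: prefix='011' (no match yet)
Bit 3: prefix='0110' -> emit 'b', reset
Bit 4: prefix='0' (no match yet)
Bit 5: prefix='00' (no match yet)
Bit 6: prefix='001' -> emit 'g', reset
Bit 7: prefix='1' -> emit 'j', reset
Bit 8: prefix='0' (no match yet)
Bit 9: prefix='00' (no match yet)
Bit 10: prefix='001' -> emit 'g', reset
Bit 11: prefix='0' (no match yet)
Bit 12: prefix='00' (no match yet)
Bit 13: prefix='001' -> emit 'g', reset
Bit 14: prefix='0' (no match yet)
Bit 15: prefix='01' (no match yet)
Bit 16: prefix='011' (no match yet)
Bit 17: prefix='0111' -> emit 'k', reset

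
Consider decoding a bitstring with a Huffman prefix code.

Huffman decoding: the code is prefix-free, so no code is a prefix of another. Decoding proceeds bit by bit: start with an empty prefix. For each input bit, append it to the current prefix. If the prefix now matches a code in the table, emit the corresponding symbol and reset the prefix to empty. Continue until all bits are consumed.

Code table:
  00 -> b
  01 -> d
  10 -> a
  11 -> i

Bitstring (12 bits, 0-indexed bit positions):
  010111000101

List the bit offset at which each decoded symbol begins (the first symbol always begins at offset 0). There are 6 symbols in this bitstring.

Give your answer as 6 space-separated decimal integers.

Bit 0: prefix='0' (no match yet)
Bit 1: prefix='01' -> emit 'd', reset
Bit 2: prefix='0' (no match yet)
Bit 3: prefix='01' -> emit 'd', reset
Bit 4: prefix='1' (no match yet)
Bit 5: prefix='11' -> emit 'i', reset
Bit 6: prefix='0' (no match yet)
Bit 7: prefix='00' -> emit 'b', reset
Bit 8: prefix='0' (no match yet)
Bit 9: prefix='01' -> emit 'd', reset
Bit 10: prefix='0' (no match yet)
Bit 11: prefix='01' -> emit 'd', reset

Answer: 0 2 4 6 8 10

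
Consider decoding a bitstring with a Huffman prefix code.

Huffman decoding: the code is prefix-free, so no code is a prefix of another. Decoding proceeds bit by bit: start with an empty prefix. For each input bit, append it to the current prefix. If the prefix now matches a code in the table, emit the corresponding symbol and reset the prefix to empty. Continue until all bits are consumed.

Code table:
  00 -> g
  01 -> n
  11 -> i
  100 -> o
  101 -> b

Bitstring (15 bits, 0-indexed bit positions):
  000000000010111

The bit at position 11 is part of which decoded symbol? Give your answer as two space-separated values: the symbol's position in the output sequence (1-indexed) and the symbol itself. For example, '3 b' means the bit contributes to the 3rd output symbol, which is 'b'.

Answer: 6 b

Derivation:
Bit 0: prefix='0' (no match yet)
Bit 1: prefix='00' -> emit 'g', reset
Bit 2: prefix='0' (no match yet)
Bit 3: prefix='00' -> emit 'g', reset
Bit 4: prefix='0' (no match yet)
Bit 5: prefix='00' -> emit 'g', reset
Bit 6: prefix='0' (no match yet)
Bit 7: prefix='00' -> emit 'g', reset
Bit 8: prefix='0' (no match yet)
Bit 9: prefix='00' -> emit 'g', reset
Bit 10: prefix='1' (no match yet)
Bit 11: prefix='10' (no match yet)
Bit 12: prefix='101' -> emit 'b', reset
Bit 13: prefix='1' (no match yet)
Bit 14: prefix='11' -> emit 'i', reset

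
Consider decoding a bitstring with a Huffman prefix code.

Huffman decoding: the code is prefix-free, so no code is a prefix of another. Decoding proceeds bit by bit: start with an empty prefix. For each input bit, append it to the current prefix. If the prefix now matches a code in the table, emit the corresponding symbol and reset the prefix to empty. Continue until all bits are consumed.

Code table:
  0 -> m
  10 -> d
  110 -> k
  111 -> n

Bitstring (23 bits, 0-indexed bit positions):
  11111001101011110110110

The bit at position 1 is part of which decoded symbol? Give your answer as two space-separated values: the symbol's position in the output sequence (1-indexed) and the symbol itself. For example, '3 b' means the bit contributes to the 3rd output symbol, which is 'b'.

Answer: 1 n

Derivation:
Bit 0: prefix='1' (no match yet)
Bit 1: prefix='11' (no match yet)
Bit 2: prefix='111' -> emit 'n', reset
Bit 3: prefix='1' (no match yet)
Bit 4: prefix='11' (no match yet)
Bit 5: prefix='110' -> emit 'k', reset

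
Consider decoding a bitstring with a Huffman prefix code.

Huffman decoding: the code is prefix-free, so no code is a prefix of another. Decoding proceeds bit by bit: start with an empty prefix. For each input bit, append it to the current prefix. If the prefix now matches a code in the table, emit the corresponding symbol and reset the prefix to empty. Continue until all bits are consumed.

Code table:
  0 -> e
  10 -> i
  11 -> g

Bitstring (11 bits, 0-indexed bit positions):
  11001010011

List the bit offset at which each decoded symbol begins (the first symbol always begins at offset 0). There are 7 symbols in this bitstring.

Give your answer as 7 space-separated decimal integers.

Bit 0: prefix='1' (no match yet)
Bit 1: prefix='11' -> emit 'g', reset
Bit 2: prefix='0' -> emit 'e', reset
Bit 3: prefix='0' -> emit 'e', reset
Bit 4: prefix='1' (no match yet)
Bit 5: prefix='10' -> emit 'i', reset
Bit 6: prefix='1' (no match yet)
Bit 7: prefix='10' -> emit 'i', reset
Bit 8: prefix='0' -> emit 'e', reset
Bit 9: prefix='1' (no match yet)
Bit 10: prefix='11' -> emit 'g', reset

Answer: 0 2 3 4 6 8 9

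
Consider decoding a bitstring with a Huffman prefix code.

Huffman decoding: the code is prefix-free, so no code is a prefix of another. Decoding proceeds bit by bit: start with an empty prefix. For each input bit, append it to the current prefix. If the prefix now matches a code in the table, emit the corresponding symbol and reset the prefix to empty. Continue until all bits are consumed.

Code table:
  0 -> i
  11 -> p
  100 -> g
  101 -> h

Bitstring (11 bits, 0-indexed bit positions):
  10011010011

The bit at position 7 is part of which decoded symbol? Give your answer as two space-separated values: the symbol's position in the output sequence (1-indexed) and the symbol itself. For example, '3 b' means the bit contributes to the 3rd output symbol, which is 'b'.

Answer: 4 g

Derivation:
Bit 0: prefix='1' (no match yet)
Bit 1: prefix='10' (no match yet)
Bit 2: prefix='100' -> emit 'g', reset
Bit 3: prefix='1' (no match yet)
Bit 4: prefix='11' -> emit 'p', reset
Bit 5: prefix='0' -> emit 'i', reset
Bit 6: prefix='1' (no match yet)
Bit 7: prefix='10' (no match yet)
Bit 8: prefix='100' -> emit 'g', reset
Bit 9: prefix='1' (no match yet)
Bit 10: prefix='11' -> emit 'p', reset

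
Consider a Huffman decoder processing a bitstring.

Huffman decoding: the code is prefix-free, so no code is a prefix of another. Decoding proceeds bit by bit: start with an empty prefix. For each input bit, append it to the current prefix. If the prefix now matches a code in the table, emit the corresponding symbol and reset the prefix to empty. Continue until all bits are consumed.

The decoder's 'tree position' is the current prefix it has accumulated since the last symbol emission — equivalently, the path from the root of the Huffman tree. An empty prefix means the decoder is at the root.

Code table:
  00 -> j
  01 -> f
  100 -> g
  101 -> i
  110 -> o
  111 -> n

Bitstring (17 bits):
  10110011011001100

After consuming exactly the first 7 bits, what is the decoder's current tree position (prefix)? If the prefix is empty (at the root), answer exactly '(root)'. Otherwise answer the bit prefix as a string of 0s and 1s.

Answer: 1

Derivation:
Bit 0: prefix='1' (no match yet)
Bit 1: prefix='10' (no match yet)
Bit 2: prefix='101' -> emit 'i', reset
Bit 3: prefix='1' (no match yet)
Bit 4: prefix='10' (no match yet)
Bit 5: prefix='100' -> emit 'g', reset
Bit 6: prefix='1' (no match yet)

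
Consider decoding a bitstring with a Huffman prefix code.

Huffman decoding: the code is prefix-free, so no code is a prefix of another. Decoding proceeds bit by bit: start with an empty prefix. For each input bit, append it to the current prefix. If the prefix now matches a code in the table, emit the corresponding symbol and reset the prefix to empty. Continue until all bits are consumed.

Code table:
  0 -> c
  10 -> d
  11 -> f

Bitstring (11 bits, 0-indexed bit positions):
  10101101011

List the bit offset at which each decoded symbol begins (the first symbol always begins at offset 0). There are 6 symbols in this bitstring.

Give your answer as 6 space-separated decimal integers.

Answer: 0 2 4 6 7 9

Derivation:
Bit 0: prefix='1' (no match yet)
Bit 1: prefix='10' -> emit 'd', reset
Bit 2: prefix='1' (no match yet)
Bit 3: prefix='10' -> emit 'd', reset
Bit 4: prefix='1' (no match yet)
Bit 5: prefix='11' -> emit 'f', reset
Bit 6: prefix='0' -> emit 'c', reset
Bit 7: prefix='1' (no match yet)
Bit 8: prefix='10' -> emit 'd', reset
Bit 9: prefix='1' (no match yet)
Bit 10: prefix='11' -> emit 'f', reset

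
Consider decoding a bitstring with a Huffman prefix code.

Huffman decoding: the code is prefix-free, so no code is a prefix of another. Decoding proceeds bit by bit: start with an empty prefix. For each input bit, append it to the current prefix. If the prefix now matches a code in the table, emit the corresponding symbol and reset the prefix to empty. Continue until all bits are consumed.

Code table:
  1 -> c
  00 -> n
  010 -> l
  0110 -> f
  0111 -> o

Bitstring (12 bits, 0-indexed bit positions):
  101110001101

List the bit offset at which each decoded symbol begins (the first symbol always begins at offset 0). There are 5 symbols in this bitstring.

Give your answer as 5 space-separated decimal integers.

Bit 0: prefix='1' -> emit 'c', reset
Bit 1: prefix='0' (no match yet)
Bit 2: prefix='01' (no match yet)
Bit 3: prefix='011' (no match yet)
Bit 4: prefix='0111' -> emit 'o', reset
Bit 5: prefix='0' (no match yet)
Bit 6: prefix='00' -> emit 'n', reset
Bit 7: prefix='0' (no match yet)
Bit 8: prefix='01' (no match yet)
Bit 9: prefix='011' (no match yet)
Bit 10: prefix='0110' -> emit 'f', reset
Bit 11: prefix='1' -> emit 'c', reset

Answer: 0 1 5 7 11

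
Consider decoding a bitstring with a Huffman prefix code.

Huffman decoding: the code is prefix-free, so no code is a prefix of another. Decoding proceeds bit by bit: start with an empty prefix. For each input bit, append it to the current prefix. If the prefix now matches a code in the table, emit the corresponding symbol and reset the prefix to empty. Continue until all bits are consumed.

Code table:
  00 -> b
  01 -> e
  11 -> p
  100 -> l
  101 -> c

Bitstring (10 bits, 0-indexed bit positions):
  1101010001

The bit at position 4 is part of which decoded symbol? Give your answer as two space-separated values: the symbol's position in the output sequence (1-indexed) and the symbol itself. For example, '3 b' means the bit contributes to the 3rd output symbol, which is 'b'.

Answer: 3 e

Derivation:
Bit 0: prefix='1' (no match yet)
Bit 1: prefix='11' -> emit 'p', reset
Bit 2: prefix='0' (no match yet)
Bit 3: prefix='01' -> emit 'e', reset
Bit 4: prefix='0' (no match yet)
Bit 5: prefix='01' -> emit 'e', reset
Bit 6: prefix='0' (no match yet)
Bit 7: prefix='00' -> emit 'b', reset
Bit 8: prefix='0' (no match yet)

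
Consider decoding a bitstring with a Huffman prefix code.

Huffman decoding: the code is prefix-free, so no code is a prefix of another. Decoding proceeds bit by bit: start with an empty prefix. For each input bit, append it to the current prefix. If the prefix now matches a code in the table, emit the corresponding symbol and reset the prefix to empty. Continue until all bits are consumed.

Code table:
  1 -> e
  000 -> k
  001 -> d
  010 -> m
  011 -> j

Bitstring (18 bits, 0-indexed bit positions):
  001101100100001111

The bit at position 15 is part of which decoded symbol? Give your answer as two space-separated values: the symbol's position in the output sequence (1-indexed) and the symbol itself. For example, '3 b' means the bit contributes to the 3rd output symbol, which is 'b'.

Answer: 6 j

Derivation:
Bit 0: prefix='0' (no match yet)
Bit 1: prefix='00' (no match yet)
Bit 2: prefix='001' -> emit 'd', reset
Bit 3: prefix='1' -> emit 'e', reset
Bit 4: prefix='0' (no match yet)
Bit 5: prefix='01' (no match yet)
Bit 6: prefix='011' -> emit 'j', reset
Bit 7: prefix='0' (no match yet)
Bit 8: prefix='00' (no match yet)
Bit 9: prefix='001' -> emit 'd', reset
Bit 10: prefix='0' (no match yet)
Bit 11: prefix='00' (no match yet)
Bit 12: prefix='000' -> emit 'k', reset
Bit 13: prefix='0' (no match yet)
Bit 14: prefix='01' (no match yet)
Bit 15: prefix='011' -> emit 'j', reset
Bit 16: prefix='1' -> emit 'e', reset
Bit 17: prefix='1' -> emit 'e', reset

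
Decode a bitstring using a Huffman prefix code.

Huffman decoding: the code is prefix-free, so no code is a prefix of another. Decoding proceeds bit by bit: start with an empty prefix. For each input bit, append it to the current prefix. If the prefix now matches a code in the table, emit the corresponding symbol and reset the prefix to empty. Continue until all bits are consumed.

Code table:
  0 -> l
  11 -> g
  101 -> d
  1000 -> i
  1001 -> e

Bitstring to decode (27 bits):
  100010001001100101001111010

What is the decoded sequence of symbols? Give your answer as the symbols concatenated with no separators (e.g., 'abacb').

Answer: iieelegdl

Derivation:
Bit 0: prefix='1' (no match yet)
Bit 1: prefix='10' (no match yet)
Bit 2: prefix='100' (no match yet)
Bit 3: prefix='1000' -> emit 'i', reset
Bit 4: prefix='1' (no match yet)
Bit 5: prefix='10' (no match yet)
Bit 6: prefix='100' (no match yet)
Bit 7: prefix='1000' -> emit 'i', reset
Bit 8: prefix='1' (no match yet)
Bit 9: prefix='10' (no match yet)
Bit 10: prefix='100' (no match yet)
Bit 11: prefix='1001' -> emit 'e', reset
Bit 12: prefix='1' (no match yet)
Bit 13: prefix='10' (no match yet)
Bit 14: prefix='100' (no match yet)
Bit 15: prefix='1001' -> emit 'e', reset
Bit 16: prefix='0' -> emit 'l', reset
Bit 17: prefix='1' (no match yet)
Bit 18: prefix='10' (no match yet)
Bit 19: prefix='100' (no match yet)
Bit 20: prefix='1001' -> emit 'e', reset
Bit 21: prefix='1' (no match yet)
Bit 22: prefix='11' -> emit 'g', reset
Bit 23: prefix='1' (no match yet)
Bit 24: prefix='10' (no match yet)
Bit 25: prefix='101' -> emit 'd', reset
Bit 26: prefix='0' -> emit 'l', reset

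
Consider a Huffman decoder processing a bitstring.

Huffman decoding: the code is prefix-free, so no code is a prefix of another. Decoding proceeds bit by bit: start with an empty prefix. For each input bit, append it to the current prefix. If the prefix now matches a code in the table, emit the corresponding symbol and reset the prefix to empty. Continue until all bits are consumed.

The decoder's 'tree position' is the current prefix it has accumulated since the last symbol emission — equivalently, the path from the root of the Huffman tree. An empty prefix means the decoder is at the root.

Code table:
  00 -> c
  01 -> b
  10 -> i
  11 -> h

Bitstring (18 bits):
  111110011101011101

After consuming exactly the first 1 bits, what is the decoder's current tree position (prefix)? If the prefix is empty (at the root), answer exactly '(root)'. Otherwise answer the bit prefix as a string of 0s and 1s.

Answer: 1

Derivation:
Bit 0: prefix='1' (no match yet)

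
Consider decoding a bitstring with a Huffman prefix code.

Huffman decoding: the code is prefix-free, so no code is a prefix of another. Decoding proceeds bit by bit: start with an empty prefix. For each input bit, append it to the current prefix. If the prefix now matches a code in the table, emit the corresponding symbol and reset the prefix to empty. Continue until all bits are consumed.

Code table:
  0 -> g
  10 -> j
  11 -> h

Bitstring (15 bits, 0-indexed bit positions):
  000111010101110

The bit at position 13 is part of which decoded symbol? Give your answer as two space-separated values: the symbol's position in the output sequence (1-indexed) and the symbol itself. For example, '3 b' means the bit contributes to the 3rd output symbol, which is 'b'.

Answer: 9 j

Derivation:
Bit 0: prefix='0' -> emit 'g', reset
Bit 1: prefix='0' -> emit 'g', reset
Bit 2: prefix='0' -> emit 'g', reset
Bit 3: prefix='1' (no match yet)
Bit 4: prefix='11' -> emit 'h', reset
Bit 5: prefix='1' (no match yet)
Bit 6: prefix='10' -> emit 'j', reset
Bit 7: prefix='1' (no match yet)
Bit 8: prefix='10' -> emit 'j', reset
Bit 9: prefix='1' (no match yet)
Bit 10: prefix='10' -> emit 'j', reset
Bit 11: prefix='1' (no match yet)
Bit 12: prefix='11' -> emit 'h', reset
Bit 13: prefix='1' (no match yet)
Bit 14: prefix='10' -> emit 'j', reset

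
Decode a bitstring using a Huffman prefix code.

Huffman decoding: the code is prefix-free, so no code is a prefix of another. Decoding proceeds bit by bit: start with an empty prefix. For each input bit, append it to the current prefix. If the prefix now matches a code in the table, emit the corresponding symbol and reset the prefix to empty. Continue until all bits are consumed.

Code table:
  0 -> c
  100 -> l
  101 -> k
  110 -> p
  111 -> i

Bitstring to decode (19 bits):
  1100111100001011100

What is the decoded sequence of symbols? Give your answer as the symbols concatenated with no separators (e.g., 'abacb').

Answer: pcilcckpc

Derivation:
Bit 0: prefix='1' (no match yet)
Bit 1: prefix='11' (no match yet)
Bit 2: prefix='110' -> emit 'p', reset
Bit 3: prefix='0' -> emit 'c', reset
Bit 4: prefix='1' (no match yet)
Bit 5: prefix='11' (no match yet)
Bit 6: prefix='111' -> emit 'i', reset
Bit 7: prefix='1' (no match yet)
Bit 8: prefix='10' (no match yet)
Bit 9: prefix='100' -> emit 'l', reset
Bit 10: prefix='0' -> emit 'c', reset
Bit 11: prefix='0' -> emit 'c', reset
Bit 12: prefix='1' (no match yet)
Bit 13: prefix='10' (no match yet)
Bit 14: prefix='101' -> emit 'k', reset
Bit 15: prefix='1' (no match yet)
Bit 16: prefix='11' (no match yet)
Bit 17: prefix='110' -> emit 'p', reset
Bit 18: prefix='0' -> emit 'c', reset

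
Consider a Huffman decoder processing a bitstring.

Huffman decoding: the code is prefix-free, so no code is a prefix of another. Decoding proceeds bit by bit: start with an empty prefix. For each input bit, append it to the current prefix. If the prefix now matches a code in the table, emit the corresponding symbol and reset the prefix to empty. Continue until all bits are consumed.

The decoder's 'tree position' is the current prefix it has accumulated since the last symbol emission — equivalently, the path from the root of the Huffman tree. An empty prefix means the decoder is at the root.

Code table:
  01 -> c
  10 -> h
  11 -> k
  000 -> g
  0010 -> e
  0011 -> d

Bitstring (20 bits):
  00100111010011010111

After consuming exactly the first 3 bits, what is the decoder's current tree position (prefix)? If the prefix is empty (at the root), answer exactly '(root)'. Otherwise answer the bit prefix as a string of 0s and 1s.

Answer: 001

Derivation:
Bit 0: prefix='0' (no match yet)
Bit 1: prefix='00' (no match yet)
Bit 2: prefix='001' (no match yet)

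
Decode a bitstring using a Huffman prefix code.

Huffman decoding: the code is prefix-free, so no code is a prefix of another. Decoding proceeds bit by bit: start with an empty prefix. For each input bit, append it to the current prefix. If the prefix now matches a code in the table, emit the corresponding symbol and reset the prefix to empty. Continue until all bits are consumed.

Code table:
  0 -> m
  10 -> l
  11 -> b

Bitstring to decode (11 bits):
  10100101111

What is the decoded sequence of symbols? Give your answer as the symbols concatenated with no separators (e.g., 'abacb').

Bit 0: prefix='1' (no match yet)
Bit 1: prefix='10' -> emit 'l', reset
Bit 2: prefix='1' (no match yet)
Bit 3: prefix='10' -> emit 'l', reset
Bit 4: prefix='0' -> emit 'm', reset
Bit 5: prefix='1' (no match yet)
Bit 6: prefix='10' -> emit 'l', reset
Bit 7: prefix='1' (no match yet)
Bit 8: prefix='11' -> emit 'b', reset
Bit 9: prefix='1' (no match yet)
Bit 10: prefix='11' -> emit 'b', reset

Answer: llmlbb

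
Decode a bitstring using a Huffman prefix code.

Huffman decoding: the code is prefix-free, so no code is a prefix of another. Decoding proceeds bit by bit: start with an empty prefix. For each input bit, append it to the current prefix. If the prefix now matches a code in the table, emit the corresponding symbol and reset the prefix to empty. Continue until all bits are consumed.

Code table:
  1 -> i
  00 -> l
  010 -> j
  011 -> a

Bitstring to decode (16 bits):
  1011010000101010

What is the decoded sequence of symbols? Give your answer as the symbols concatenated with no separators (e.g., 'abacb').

Bit 0: prefix='1' -> emit 'i', reset
Bit 1: prefix='0' (no match yet)
Bit 2: prefix='01' (no match yet)
Bit 3: prefix='011' -> emit 'a', reset
Bit 4: prefix='0' (no match yet)
Bit 5: prefix='01' (no match yet)
Bit 6: prefix='010' -> emit 'j', reset
Bit 7: prefix='0' (no match yet)
Bit 8: prefix='00' -> emit 'l', reset
Bit 9: prefix='0' (no match yet)
Bit 10: prefix='01' (no match yet)
Bit 11: prefix='010' -> emit 'j', reset
Bit 12: prefix='1' -> emit 'i', reset
Bit 13: prefix='0' (no match yet)
Bit 14: prefix='01' (no match yet)
Bit 15: prefix='010' -> emit 'j', reset

Answer: iajljij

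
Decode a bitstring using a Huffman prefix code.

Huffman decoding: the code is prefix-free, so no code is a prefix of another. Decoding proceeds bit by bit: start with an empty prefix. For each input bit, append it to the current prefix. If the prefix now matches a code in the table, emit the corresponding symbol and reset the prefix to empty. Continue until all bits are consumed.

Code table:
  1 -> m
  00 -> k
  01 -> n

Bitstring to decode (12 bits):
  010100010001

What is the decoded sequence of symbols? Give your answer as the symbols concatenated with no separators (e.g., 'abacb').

Answer: nnknkn

Derivation:
Bit 0: prefix='0' (no match yet)
Bit 1: prefix='01' -> emit 'n', reset
Bit 2: prefix='0' (no match yet)
Bit 3: prefix='01' -> emit 'n', reset
Bit 4: prefix='0' (no match yet)
Bit 5: prefix='00' -> emit 'k', reset
Bit 6: prefix='0' (no match yet)
Bit 7: prefix='01' -> emit 'n', reset
Bit 8: prefix='0' (no match yet)
Bit 9: prefix='00' -> emit 'k', reset
Bit 10: prefix='0' (no match yet)
Bit 11: prefix='01' -> emit 'n', reset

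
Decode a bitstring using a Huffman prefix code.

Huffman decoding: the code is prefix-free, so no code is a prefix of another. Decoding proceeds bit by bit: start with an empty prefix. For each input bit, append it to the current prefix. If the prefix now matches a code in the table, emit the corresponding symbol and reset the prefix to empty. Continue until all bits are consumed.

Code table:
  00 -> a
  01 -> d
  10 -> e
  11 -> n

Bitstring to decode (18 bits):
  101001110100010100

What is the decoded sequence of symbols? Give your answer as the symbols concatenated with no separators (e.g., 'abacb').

Answer: eedndadda

Derivation:
Bit 0: prefix='1' (no match yet)
Bit 1: prefix='10' -> emit 'e', reset
Bit 2: prefix='1' (no match yet)
Bit 3: prefix='10' -> emit 'e', reset
Bit 4: prefix='0' (no match yet)
Bit 5: prefix='01' -> emit 'd', reset
Bit 6: prefix='1' (no match yet)
Bit 7: prefix='11' -> emit 'n', reset
Bit 8: prefix='0' (no match yet)
Bit 9: prefix='01' -> emit 'd', reset
Bit 10: prefix='0' (no match yet)
Bit 11: prefix='00' -> emit 'a', reset
Bit 12: prefix='0' (no match yet)
Bit 13: prefix='01' -> emit 'd', reset
Bit 14: prefix='0' (no match yet)
Bit 15: prefix='01' -> emit 'd', reset
Bit 16: prefix='0' (no match yet)
Bit 17: prefix='00' -> emit 'a', reset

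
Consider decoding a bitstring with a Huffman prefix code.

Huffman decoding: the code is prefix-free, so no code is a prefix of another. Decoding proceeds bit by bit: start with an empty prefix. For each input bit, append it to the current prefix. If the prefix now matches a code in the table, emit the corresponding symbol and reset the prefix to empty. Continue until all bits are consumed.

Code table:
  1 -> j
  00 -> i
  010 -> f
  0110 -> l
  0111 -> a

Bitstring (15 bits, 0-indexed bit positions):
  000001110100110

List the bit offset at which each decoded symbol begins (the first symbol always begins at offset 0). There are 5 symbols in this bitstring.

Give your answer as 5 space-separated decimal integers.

Answer: 0 2 4 8 11

Derivation:
Bit 0: prefix='0' (no match yet)
Bit 1: prefix='00' -> emit 'i', reset
Bit 2: prefix='0' (no match yet)
Bit 3: prefix='00' -> emit 'i', reset
Bit 4: prefix='0' (no match yet)
Bit 5: prefix='01' (no match yet)
Bit 6: prefix='011' (no match yet)
Bit 7: prefix='0111' -> emit 'a', reset
Bit 8: prefix='0' (no match yet)
Bit 9: prefix='01' (no match yet)
Bit 10: prefix='010' -> emit 'f', reset
Bit 11: prefix='0' (no match yet)
Bit 12: prefix='01' (no match yet)
Bit 13: prefix='011' (no match yet)
Bit 14: prefix='0110' -> emit 'l', reset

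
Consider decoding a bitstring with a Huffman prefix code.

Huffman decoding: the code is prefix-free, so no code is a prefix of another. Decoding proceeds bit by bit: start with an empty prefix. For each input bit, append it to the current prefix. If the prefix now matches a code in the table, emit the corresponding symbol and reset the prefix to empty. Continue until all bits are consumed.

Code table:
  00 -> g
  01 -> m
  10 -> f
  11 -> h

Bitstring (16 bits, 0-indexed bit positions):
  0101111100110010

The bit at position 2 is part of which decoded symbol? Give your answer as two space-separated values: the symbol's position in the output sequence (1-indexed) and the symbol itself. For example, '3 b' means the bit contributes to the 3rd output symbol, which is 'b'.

Answer: 2 m

Derivation:
Bit 0: prefix='0' (no match yet)
Bit 1: prefix='01' -> emit 'm', reset
Bit 2: prefix='0' (no match yet)
Bit 3: prefix='01' -> emit 'm', reset
Bit 4: prefix='1' (no match yet)
Bit 5: prefix='11' -> emit 'h', reset
Bit 6: prefix='1' (no match yet)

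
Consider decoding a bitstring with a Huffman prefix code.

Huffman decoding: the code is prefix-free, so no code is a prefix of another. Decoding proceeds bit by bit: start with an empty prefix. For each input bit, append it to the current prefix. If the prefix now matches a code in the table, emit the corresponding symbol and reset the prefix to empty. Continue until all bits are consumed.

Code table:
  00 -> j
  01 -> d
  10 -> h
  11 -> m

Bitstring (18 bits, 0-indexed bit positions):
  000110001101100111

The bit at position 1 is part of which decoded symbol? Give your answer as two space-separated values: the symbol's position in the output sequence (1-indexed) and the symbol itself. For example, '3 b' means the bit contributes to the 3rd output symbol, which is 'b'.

Answer: 1 j

Derivation:
Bit 0: prefix='0' (no match yet)
Bit 1: prefix='00' -> emit 'j', reset
Bit 2: prefix='0' (no match yet)
Bit 3: prefix='01' -> emit 'd', reset
Bit 4: prefix='1' (no match yet)
Bit 5: prefix='10' -> emit 'h', reset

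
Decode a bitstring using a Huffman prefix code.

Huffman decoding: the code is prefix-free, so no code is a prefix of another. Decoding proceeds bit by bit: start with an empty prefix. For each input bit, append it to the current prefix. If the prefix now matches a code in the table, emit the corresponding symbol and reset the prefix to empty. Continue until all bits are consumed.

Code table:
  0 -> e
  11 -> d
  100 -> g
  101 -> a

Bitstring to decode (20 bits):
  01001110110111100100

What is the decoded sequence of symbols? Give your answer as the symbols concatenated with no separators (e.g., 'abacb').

Answer: egdaadgg

Derivation:
Bit 0: prefix='0' -> emit 'e', reset
Bit 1: prefix='1' (no match yet)
Bit 2: prefix='10' (no match yet)
Bit 3: prefix='100' -> emit 'g', reset
Bit 4: prefix='1' (no match yet)
Bit 5: prefix='11' -> emit 'd', reset
Bit 6: prefix='1' (no match yet)
Bit 7: prefix='10' (no match yet)
Bit 8: prefix='101' -> emit 'a', reset
Bit 9: prefix='1' (no match yet)
Bit 10: prefix='10' (no match yet)
Bit 11: prefix='101' -> emit 'a', reset
Bit 12: prefix='1' (no match yet)
Bit 13: prefix='11' -> emit 'd', reset
Bit 14: prefix='1' (no match yet)
Bit 15: prefix='10' (no match yet)
Bit 16: prefix='100' -> emit 'g', reset
Bit 17: prefix='1' (no match yet)
Bit 18: prefix='10' (no match yet)
Bit 19: prefix='100' -> emit 'g', reset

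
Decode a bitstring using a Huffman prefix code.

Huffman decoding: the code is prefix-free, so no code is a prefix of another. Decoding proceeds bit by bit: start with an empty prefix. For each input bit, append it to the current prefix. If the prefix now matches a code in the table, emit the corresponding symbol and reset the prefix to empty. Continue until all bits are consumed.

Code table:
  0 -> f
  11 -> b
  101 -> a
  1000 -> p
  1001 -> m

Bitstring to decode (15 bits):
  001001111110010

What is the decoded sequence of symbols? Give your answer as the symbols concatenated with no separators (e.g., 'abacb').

Bit 0: prefix='0' -> emit 'f', reset
Bit 1: prefix='0' -> emit 'f', reset
Bit 2: prefix='1' (no match yet)
Bit 3: prefix='10' (no match yet)
Bit 4: prefix='100' (no match yet)
Bit 5: prefix='1001' -> emit 'm', reset
Bit 6: prefix='1' (no match yet)
Bit 7: prefix='11' -> emit 'b', reset
Bit 8: prefix='1' (no match yet)
Bit 9: prefix='11' -> emit 'b', reset
Bit 10: prefix='1' (no match yet)
Bit 11: prefix='10' (no match yet)
Bit 12: prefix='100' (no match yet)
Bit 13: prefix='1001' -> emit 'm', reset
Bit 14: prefix='0' -> emit 'f', reset

Answer: ffmbbmf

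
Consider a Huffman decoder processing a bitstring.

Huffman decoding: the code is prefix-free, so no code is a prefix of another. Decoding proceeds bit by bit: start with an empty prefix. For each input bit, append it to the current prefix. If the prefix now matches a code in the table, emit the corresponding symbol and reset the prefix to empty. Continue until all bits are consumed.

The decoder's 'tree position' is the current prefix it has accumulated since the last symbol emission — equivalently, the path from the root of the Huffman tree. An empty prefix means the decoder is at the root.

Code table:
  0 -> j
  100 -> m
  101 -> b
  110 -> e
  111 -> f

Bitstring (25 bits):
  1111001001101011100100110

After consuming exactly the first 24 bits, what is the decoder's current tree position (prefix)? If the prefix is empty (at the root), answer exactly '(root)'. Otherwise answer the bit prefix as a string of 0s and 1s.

Answer: 11

Derivation:
Bit 0: prefix='1' (no match yet)
Bit 1: prefix='11' (no match yet)
Bit 2: prefix='111' -> emit 'f', reset
Bit 3: prefix='1' (no match yet)
Bit 4: prefix='10' (no match yet)
Bit 5: prefix='100' -> emit 'm', reset
Bit 6: prefix='1' (no match yet)
Bit 7: prefix='10' (no match yet)
Bit 8: prefix='100' -> emit 'm', reset
Bit 9: prefix='1' (no match yet)
Bit 10: prefix='11' (no match yet)
Bit 11: prefix='110' -> emit 'e', reset
Bit 12: prefix='1' (no match yet)
Bit 13: prefix='10' (no match yet)
Bit 14: prefix='101' -> emit 'b', reset
Bit 15: prefix='1' (no match yet)
Bit 16: prefix='11' (no match yet)
Bit 17: prefix='110' -> emit 'e', reset
Bit 18: prefix='0' -> emit 'j', reset
Bit 19: prefix='1' (no match yet)
Bit 20: prefix='10' (no match yet)
Bit 21: prefix='100' -> emit 'm', reset
Bit 22: prefix='1' (no match yet)
Bit 23: prefix='11' (no match yet)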